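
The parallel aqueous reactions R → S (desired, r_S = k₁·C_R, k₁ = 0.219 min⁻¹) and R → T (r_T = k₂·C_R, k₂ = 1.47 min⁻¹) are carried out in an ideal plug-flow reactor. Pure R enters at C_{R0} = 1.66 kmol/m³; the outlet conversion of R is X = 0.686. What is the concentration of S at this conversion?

0.148 kmol/m³

C_R = C_{R0}(1−X) = 0.5212 kmol/m³.
Both paths are first order in R, so the instantaneous fraction to S is constant: dC_S/d(−C_R) = k₁/(k₁+k₂) = 0.1297.
C_S = 0.1297·(C_{R0}−C_R) = 0.1297×1.139 = 0.148 kmol/m³.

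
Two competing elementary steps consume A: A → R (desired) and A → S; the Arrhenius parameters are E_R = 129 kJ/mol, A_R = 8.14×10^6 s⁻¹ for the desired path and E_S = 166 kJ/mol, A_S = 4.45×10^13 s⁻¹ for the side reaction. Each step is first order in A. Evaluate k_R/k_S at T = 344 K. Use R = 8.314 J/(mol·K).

Since both paths have the same order in A, the concentration cancels and S_{R/S} = k_R/k_S = (A_R/A_S)·exp[(E_S−E_R)/(RT)].
(E_S−E_R)/(RT) = (166−129)×10³/(8.314×344) = 37000/2860 = 12.94.
k_R/k_S = (8.14×10^6/4.45×10^13)·exp(12.94) = 1.829×10^-7 × 4.154×10^5 = 0.0760.

0.0760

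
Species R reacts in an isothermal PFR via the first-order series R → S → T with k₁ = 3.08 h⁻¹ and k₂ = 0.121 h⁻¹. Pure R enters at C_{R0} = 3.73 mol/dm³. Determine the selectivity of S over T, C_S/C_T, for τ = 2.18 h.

3.98

The intermediate concentration in a first-order A→B→C sequence is C_S = k₁C_{R0}(e^(−k₁τ) − e^(−k₂τ))/(k₂−k₁).
e^(−k₁τ) = e^(−3.08×2.18) = e^(−6.714) = 0.001213; e^(−k₂τ) = e^(−0.2638) = 0.7681.
C_S = 3.08×3.73/(0.121−3.08) × (0.001213−0.7681) = (-3.883)×(-0.7669) = 2.978 mol/dm³.
C_R = C_{R0}e^(−k₁τ) = 0.004526 mol/dm³, so C_T = C_{R0}−C_R−C_S = 0.7479 mol/dm³; C_S/C_T = 3.98.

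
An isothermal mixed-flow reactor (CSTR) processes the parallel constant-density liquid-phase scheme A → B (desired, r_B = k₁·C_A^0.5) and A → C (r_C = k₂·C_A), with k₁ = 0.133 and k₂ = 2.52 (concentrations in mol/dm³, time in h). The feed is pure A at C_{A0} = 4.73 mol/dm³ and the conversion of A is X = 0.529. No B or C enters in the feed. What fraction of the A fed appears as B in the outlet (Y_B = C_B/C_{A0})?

Exit C_A = C_{A0}(1−X) = 4.73×0.471 = 2.228 mol/dm³.
A CSTR operates uniformly at the exit composition, giving r_B = 0.1985 and r_C = 5.614 (each k·C_A^n at C_A = 2.228).
Fraction of consumed A going to B: r_B/(r_B+r_C) = 0.03415.
C_B = 0.03415·C_{A0}·X = 0.03415×4.73×0.529 = 0.0855 mol/dm³; Y_B = C_B/C_{A0} = 0.0181.

0.0181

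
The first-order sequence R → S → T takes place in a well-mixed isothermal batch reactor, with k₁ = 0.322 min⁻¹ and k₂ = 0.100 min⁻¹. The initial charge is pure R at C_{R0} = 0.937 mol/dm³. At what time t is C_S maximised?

For first-order series the maximum of C_S occurs at t_opt = ln(k₂/k₁)/(k₂−k₁).
= ln(0.100/0.322)/(0.100−0.322) = ln(0.3106)/-0.2220 = -1.169/-0.2220 = 5.27 min.

5.27 min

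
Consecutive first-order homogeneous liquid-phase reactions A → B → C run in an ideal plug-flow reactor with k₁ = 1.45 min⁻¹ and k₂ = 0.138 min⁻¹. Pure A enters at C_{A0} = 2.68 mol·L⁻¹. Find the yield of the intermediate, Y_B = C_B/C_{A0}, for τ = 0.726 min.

0.614

For first-order series with pure A initially, C_B(τ) = k₁C_{A0}/(k₂−k₁)·(e^(−k₁τ) − e^(−k₂τ)).
e^(−k₁τ) = e^(−1.45×0.726) = e^(−1.053) = 0.3490; e^(−k₂τ) = e^(−0.1002) = 0.9047.
C_B = 1.45×2.68/(0.138−1.45) × (0.3490−0.9047) = (-2.962)×(-0.5557) = 1.646 mol·L⁻¹.
Y_B = C_B/C_{A0} = 1.646/2.68 = 0.614.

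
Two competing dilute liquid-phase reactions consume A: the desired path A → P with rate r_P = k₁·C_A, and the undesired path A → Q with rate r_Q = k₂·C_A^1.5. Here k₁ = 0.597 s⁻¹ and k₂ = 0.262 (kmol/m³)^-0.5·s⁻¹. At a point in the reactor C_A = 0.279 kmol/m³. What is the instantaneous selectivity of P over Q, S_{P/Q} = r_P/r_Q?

S_{P/Q} = r_P/r_Q = (k₁·C_A)/(k₂·C_A^1.5) = (k₁/k₂)·C_A^-0.5.
= (0.597×0.2790) / (0.262×0.2790^1.5) = 0.1666/0.03861 = 4.31.
The undesired path is higher order in A, so low C_A (CSTR or dilute feed) favours P.

4.31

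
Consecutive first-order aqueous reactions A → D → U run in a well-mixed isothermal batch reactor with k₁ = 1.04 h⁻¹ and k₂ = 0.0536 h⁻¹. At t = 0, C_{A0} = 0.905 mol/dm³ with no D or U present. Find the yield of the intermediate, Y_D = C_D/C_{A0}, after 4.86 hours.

Solving the coupled first-order balances gives C_D(t) = [k₁/(k₂−k₁)]·C_{A0}·(e^(−k₁t) − e^(−k₂t)).
e^(−k₁t) = e^(−1.04×4.86) = e^(−5.054) = 0.006381; e^(−k₂t) = e^(−0.2605) = 0.7707.
C_D = 1.04×0.905/(0.0536−1.04) × (0.006381−0.7707) = (-0.9542)×(-0.7643) = 0.7293 mol/dm³.
Y_D = C_D/C_{A0} = 0.7293/0.905 = 0.806.

0.806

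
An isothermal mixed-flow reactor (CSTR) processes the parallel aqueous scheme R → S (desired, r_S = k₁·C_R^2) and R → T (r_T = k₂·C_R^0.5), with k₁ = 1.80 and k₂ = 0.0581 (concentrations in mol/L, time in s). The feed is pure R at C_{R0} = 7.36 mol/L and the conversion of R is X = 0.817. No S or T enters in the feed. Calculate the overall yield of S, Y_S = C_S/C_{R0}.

0.800

Exit C_R = C_{R0}(1−X) = 7.36×0.183 = 1.347 mol/L.
In a CSTR the entire volume is at exit conditions, so r_S = 1.80×1.347^2 = 3.265 and r_T = 0.0581×1.347^0.5 = 0.06743.
Fraction of consumed R going to S: r_S/(r_S+r_T) = 0.9798.
C_S = 0.9798·C_{R0}·X = 0.9798×7.36×0.817 = 5.89 mol/L; Y_S = C_S/C_{R0} = 0.800.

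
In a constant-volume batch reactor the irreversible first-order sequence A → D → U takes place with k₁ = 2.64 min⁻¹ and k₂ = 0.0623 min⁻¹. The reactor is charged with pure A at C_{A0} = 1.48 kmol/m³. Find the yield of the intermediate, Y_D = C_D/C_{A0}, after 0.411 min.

For first-order series with pure A initially, C_D(t) = k₁C_{A0}/(k₂−k₁)·(e^(−k₁t) − e^(−k₂t)).
e^(−k₁t) = e^(−2.64×0.411) = e^(−1.085) = 0.3379; e^(−k₂t) = e^(−0.02561) = 0.9747.
C_D = 2.64×1.48/(0.0623−2.64) × (0.3379−0.9747) = (-1.516)×(-0.6368) = 0.9653 kmol/m³.
Y_D = C_D/C_{A0} = 0.9653/1.48 = 0.652.

0.652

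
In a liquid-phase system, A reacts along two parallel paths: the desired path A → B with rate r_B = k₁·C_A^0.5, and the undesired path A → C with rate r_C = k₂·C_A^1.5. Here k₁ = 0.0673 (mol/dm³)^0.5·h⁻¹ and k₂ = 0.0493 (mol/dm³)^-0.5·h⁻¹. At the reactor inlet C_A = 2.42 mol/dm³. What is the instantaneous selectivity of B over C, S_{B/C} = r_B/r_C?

S_{B/C} = r_B/r_C = (k₁·C_A^0.5)/(k₂·C_A^1.5) = (k₁/k₂)·C_A⁻¹.
= (0.0673×2.420^0.5) / (0.0493×2.420^1.5) = 0.1047/0.1856 = 0.564.
The undesired path is higher order in A, so low C_A (CSTR or dilute feed) favours B.

0.564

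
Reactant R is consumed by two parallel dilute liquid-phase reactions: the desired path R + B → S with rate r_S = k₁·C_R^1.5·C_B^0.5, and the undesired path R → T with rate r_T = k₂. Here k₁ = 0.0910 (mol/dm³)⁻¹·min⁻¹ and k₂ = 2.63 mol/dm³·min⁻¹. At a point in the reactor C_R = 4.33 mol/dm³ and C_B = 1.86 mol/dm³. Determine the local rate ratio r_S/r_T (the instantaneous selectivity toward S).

S_{S/T} = r_S/r_T = (k₁·C_R^1.5·C_B^0.5)/(k₂) = (k₁/k₂)·C_R^1.5·C_B^0.5.
= (0.0910×4.330^1.5×1.860^0.5) / (2.63) = 1.118/2.630 = 0.425.
Since the desired path is higher order in R, keeping C_R high (PFR or concentrated feed) favours S.

0.425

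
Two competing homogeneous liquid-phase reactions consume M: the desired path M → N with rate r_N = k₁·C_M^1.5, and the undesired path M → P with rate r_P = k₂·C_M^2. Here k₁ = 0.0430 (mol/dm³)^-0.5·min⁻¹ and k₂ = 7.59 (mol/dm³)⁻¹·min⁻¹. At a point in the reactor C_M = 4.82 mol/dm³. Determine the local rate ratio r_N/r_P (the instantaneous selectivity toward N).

S_{N/P} = r_N/r_P = (k₁·C_M^1.5)/(k₂·C_M^2) = (k₁/k₂)·C_M^-0.5.
= (0.0430×4.820^1.5) / (7.59×4.820^2) = 0.4550/176.3 = 0.00258.
The undesired path is higher order in M, so low C_M (CSTR or dilute feed) favours N.

0.00258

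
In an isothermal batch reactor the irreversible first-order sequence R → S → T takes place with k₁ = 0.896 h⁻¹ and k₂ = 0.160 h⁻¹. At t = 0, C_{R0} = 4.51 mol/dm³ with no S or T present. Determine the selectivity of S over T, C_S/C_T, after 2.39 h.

Solving the coupled first-order balances gives C_S(t) = [k₁/(k₂−k₁)]·C_{R0}·(e^(−k₁t) − e^(−k₂t)).
e^(−k₁t) = e^(−0.896×2.39) = e^(−2.141) = 0.1175; e^(−k₂t) = e^(−0.3824) = 0.6822.
C_S = 0.896×4.51/(0.160−0.896) × (0.1175−0.6822) = (-5.490)×(-0.5647) = 3.101 mol/dm³.
C_R = C_{R0}e^(−k₁t) = 0.5299 mol/dm³, so C_T = C_{R0}−C_R−C_S = 0.8795 mol/dm³; C_S/C_T = 3.53.

3.53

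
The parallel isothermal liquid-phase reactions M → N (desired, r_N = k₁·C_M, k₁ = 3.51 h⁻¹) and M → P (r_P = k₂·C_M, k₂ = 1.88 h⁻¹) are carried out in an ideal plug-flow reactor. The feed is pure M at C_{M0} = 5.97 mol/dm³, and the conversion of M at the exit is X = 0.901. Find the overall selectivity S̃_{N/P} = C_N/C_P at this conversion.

1.87

C_M = C_{M0}(1−X) = 0.5910 mol/dm³.
Both paths are first order in M, so the instantaneous fraction to N is constant: dC_N/d(−C_M) = k₁/(k₁+k₂) = 0.6512.
C_N = 0.6512·(C_{M0}−C_M) = 0.6512×5.379 = 3.50 mol/dm³.
C_P = (C_{M0}−C_M)−C_N = 1.876 mol/dm³; S̃_{N/P} = 3.503/1.876 = 1.87.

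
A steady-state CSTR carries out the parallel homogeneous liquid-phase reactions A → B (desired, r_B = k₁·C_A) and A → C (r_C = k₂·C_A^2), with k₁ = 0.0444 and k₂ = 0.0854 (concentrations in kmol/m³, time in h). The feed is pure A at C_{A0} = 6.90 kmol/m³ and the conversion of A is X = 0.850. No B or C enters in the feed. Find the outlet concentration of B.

Exit C_A = C_{A0}(1−X) = 6.90×0.150 = 1.035 kmol/m³.
Rates in a CSTR are evaluated at the outlet concentration: r_B = 0.0444×1.035 = 0.04595, r_C = 0.0854×1.035^2 = 0.09148.
Fraction of consumed A going to B: r_B/(r_B+r_C) = 0.3344.
C_B = 0.3344·C_{A0}·X = 0.3344×6.90×0.850 = 1.96 kmol/m³.

1.96 kmol/m³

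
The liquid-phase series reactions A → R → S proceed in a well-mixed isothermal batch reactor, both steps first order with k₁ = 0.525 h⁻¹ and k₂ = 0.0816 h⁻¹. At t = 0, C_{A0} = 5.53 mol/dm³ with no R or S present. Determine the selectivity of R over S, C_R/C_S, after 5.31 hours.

2.85

The intermediate concentration in a first-order A→B→C sequence is C_R = k₁C_{A0}(e^(−k₁t) − e^(−k₂t))/(k₂−k₁).
e^(−k₁t) = e^(−0.525×5.31) = e^(−2.788) = 0.06156; e^(−k₂t) = e^(−0.4333) = 0.6484.
C_R = 0.525×5.53/(0.0816−0.525) × (0.06156−0.6484) = (-6.548)×(-0.5868) = 3.842 mol/dm³.
C_A = C_{A0}e^(−k₁t) = 0.3404 mol/dm³, so C_S = C_{A0}−C_A−C_R = 1.347 mol/dm³; C_R/C_S = 2.85.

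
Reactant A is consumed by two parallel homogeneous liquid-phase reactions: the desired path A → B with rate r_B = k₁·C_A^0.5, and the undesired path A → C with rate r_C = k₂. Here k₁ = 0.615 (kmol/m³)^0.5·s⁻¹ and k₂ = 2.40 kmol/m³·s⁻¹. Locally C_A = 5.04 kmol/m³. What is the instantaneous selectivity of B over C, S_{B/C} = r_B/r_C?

0.575

S_{B/C} = r_B/r_C = (k₁·C_A^0.5)/(k₂) = (k₁/k₂)·C_A^0.5.
= (0.615×5.040^0.5) / (2.40) = 1.381/2.400 = 0.575.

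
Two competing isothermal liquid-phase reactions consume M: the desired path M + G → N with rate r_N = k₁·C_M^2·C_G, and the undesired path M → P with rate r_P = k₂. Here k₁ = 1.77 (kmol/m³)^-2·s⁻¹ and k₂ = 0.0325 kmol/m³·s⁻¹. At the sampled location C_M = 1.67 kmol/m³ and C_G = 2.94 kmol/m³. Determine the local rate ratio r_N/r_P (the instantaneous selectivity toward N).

S_{N/P} = r_N/r_P = (k₁·C_M^2·C_G)/(k₂) = (k₁/k₂)·C_M^2·C_G.
= (1.77×1.670^2×2.940) / (0.0325) = 14.51/0.03250 = 447.

447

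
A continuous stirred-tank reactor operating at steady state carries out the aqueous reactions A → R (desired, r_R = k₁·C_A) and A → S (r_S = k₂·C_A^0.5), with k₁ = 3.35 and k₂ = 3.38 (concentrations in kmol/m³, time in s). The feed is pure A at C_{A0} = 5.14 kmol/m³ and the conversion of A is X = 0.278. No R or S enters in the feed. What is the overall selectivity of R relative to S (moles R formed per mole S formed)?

1.91

Exit C_A = C_{A0}(1−X) = 5.14×0.722 = 3.711 kmol/m³.
A CSTR operates uniformly at the exit composition, giving r_R = 12.43 and r_S = 6.511 (each k·C_A^n at C_A = 3.711).
Overall selectivity = C_R/C_S = r_Rτ/(r_Sτ) = r_R/r_S = 1.91.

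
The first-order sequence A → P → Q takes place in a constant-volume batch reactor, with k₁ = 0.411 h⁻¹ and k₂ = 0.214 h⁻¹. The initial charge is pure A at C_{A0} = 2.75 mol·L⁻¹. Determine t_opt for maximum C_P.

For first-order series the maximum of C_P occurs at t_opt = ln(k₂/k₁)/(k₂−k₁).
= ln(0.214/0.411)/(0.214−0.411) = ln(0.5207)/-0.1970 = -0.6526/-0.1970 = 3.31 h.

3.31 h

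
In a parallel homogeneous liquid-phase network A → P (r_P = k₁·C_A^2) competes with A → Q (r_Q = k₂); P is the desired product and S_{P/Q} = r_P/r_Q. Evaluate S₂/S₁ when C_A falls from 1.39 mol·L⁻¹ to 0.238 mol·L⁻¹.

0.0293

S_{P/Q} = (k₁/k₂)·C_A^2, so S₂/S₁ = (C_{A,2}/C_{A,1})^2.
= (0.238/1.39)^2 = (0.1712)^2 = 0.0293.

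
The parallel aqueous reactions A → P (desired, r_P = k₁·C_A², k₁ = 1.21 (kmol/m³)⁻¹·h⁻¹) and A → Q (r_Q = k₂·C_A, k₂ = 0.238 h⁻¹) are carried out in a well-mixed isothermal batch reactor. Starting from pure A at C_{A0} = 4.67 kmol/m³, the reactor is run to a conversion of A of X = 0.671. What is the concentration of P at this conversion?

2.93 kmol/m³

C_A = C_{A0}(1−X) = 1.536 kmol/m³.
Along a PFR/batch, dC_Q/dC_A = −r_Q/(r_P+r_Q) = −k₂/(k₂+k₁·C_A).
Integrating from C_{A0} to C_A: C_Q = (0.238/1.21)·ln[(0.238+1.21·4.67)/(0.238+1.21·1.54)] = 0.1967·ln(5.889/2.097) = 0.2031 kmol/m³.
Then C_P = (C_{A0}−C_A) − C_Q = 3.134 − 0.2031 = 2.930 kmol/m³.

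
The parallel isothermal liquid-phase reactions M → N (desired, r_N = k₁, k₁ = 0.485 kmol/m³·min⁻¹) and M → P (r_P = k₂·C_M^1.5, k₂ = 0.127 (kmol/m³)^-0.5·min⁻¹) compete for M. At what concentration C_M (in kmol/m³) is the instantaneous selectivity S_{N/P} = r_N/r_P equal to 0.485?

S_{N/P} = (k₁/k₂)·C_M^-1.5 ⇒ C_M = (S·k₂/k₁)^(1/(-1.5)).
= (0.485×0.127/0.485)^(-0.6667) = (0.1270)^(-0.6667) = 3.96 kmol/m³.

3.96 kmol/m³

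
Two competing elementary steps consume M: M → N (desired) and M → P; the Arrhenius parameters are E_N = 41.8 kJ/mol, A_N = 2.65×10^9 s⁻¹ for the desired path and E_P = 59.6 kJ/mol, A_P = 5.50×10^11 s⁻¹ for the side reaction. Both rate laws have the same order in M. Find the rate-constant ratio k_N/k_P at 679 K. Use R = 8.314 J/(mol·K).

With equal orders, S_{N/P} = k_N/k_P = (A_N/A_P)·exp[(E_P−E_N)/(RT)].
(E_P−E_N)/(RT) = (59.6−41.8)×10³/(8.314×679) = 17800/5645 = 3.153.
k_N/k_P = (2.65×10^9/5.50×10^11)·exp(3.153) = 0.004818 × 23.41 = 0.113.
Since E_N < E_P, lowering the temperature improves selectivity toward N.

0.113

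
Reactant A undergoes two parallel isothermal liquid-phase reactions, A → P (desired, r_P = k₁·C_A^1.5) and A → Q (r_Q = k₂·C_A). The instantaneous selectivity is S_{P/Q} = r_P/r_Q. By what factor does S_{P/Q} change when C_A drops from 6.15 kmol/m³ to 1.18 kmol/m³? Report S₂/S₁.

0.438

S_{P/Q} = (k₁/k₂)·C_A^0.5, so S₂/S₁ = (C_{A,2}/C_{A,1})^0.5.
= (1.18/6.15)^0.5 = (0.1919)^0.5 = 0.438.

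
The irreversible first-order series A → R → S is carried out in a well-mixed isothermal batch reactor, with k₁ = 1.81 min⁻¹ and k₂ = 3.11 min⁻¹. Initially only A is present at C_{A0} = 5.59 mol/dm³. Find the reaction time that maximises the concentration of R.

0.416 min

For first-order series the maximum of C_R occurs at t_opt = ln(k₂/k₁)/(k₂−k₁).
= ln(3.11/1.81)/(3.11−1.81) = ln(1.718)/1.300 = 0.5413/1.300 = 0.416 min.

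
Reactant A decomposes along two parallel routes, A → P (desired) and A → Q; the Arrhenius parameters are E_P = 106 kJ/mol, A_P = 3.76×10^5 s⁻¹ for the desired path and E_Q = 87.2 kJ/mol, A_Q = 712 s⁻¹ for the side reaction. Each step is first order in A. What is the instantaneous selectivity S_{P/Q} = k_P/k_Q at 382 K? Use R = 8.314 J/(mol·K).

k_P/k_Q = (A_P/A_Q)·exp[−(E_P−E_Q)/(RT)] = (A_P/A_Q)·exp[(E_Q−E_P)/(RT)].
(E_Q−E_P)/(RT) = (87.2−106)×10³/(8.314×382) = -18800/3176 = -5.919.
k_P/k_Q = (3.76×10^5/712)·exp(-5.919) = 528.1 × 0.002687 = 1.42.
Since E_P > E_Q, raising the temperature improves selectivity toward P.

1.42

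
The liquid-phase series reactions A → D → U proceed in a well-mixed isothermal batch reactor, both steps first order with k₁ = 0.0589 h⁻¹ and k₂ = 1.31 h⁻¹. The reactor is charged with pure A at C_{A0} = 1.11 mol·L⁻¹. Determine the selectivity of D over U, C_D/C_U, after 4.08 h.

0.208

The intermediate concentration in a first-order A→B→C sequence is C_D = k₁C_{A0}(e^(−k₁t) − e^(−k₂t))/(k₂−k₁).
e^(−k₁t) = e^(−0.0589×4.08) = e^(−0.2403) = 0.7864; e^(−k₂t) = e^(−5.345) = 0.004773.
C_D = 0.0589×1.11/(1.31−0.0589) × (0.7864−0.004773) = 0.05226×0.7816 = 0.04084 mol·L⁻¹.
C_A = C_{A0}e^(−k₁t) = 0.8729 mol·L⁻¹, so C_U = C_{A0}−C_A−C_D = 0.1963 mol·L⁻¹; C_D/C_U = 0.208.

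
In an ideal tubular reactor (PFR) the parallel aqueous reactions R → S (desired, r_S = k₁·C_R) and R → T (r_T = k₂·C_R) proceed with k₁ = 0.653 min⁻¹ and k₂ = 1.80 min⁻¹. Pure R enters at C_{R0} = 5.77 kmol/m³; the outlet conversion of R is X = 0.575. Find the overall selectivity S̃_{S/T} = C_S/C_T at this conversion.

0.363

C_R = C_{R0}(1−X) = 2.452 kmol/m³.
Both paths are first order in R, so the instantaneous fraction to S is constant: dC_S/d(−C_R) = k₁/(k₁+k₂) = 0.2662.
C_S = 0.2662·(C_{R0}−C_R) = 0.2662×3.318 = 0.883 kmol/m³.
C_T = (C_{R0}−C_R)−C_S = 2.435 kmol/m³; S̃_{S/T} = 0.8832/2.435 = 0.363.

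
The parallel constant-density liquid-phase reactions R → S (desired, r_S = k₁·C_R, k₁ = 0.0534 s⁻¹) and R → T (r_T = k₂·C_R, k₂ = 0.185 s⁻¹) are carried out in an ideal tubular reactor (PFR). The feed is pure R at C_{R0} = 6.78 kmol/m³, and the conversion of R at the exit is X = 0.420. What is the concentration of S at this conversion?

C_R = C_{R0}(1−X) = 3.932 kmol/m³.
Both paths are first order in R, so the instantaneous fraction to S is constant: dC_S/d(−C_R) = k₁/(k₁+k₂) = 0.2240.
C_S = 0.2240·(C_{R0}−C_R) = 0.2240×2.848 = 0.638 kmol/m³.

0.638 kmol/m³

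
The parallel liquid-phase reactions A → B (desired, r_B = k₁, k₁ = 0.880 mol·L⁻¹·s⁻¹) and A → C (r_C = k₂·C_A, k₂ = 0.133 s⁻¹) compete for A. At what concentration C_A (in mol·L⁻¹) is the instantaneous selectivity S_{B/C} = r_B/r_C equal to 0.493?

S_{B/C} = (k₁/k₂)·C_A⁻¹ ⇒ C_A = (S·k₂/k₁)^(-1).
= (0.493×0.133/0.880)^(-1) = (0.07451)^(-1) = 13.4 mol·L⁻¹.

13.4 mol·L⁻¹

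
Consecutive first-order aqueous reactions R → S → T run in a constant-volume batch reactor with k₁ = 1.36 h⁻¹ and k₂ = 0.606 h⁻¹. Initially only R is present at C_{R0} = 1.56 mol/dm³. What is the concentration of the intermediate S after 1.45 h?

For first-order series with pure R initially, C_S(t) = k₁C_{R0}/(k₂−k₁)·(e^(−k₁t) − e^(−k₂t)).
e^(−k₁t) = e^(−1.36×1.45) = e^(−1.972) = 0.1392; e^(−k₂t) = e^(−0.8787) = 0.4153.
C_S = 1.36×1.56/(0.606−1.36) × (0.1392−0.4153) = (-2.814)×(-0.2761) = 0.7770 mol/dm³.

0.777 mol/dm³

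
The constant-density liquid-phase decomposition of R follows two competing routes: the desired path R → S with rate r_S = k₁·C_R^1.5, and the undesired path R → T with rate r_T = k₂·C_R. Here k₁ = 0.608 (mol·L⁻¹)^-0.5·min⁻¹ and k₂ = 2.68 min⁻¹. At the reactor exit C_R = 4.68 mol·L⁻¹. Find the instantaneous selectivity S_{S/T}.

S_{S/T} = r_S/r_T = (k₁·C_R^1.5)/(k₂·C_R) = (k₁/k₂)·C_R^0.5.
= (0.608×4.680^1.5) / (2.68×4.680) = 6.156/12.54 = 0.491.
Since the desired path is higher order in R, keeping C_R high (PFR or concentrated feed) favours S.

0.491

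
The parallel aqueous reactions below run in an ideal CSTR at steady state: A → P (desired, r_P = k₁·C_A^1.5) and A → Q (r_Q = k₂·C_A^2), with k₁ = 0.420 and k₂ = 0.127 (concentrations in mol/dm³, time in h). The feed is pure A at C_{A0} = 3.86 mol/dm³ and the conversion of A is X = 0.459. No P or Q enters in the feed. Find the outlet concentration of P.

Exit C_A = C_{A0}(1−X) = 3.86×0.541 = 2.088 mol/dm³.
In a CSTR the entire volume is at exit conditions, so r_P = 0.420×2.088^1.5 = 1.267 and r_Q = 0.127×2.088^2 = 0.5538.
Fraction of consumed A going to P: r_P/(r_P+r_Q) = 0.6959.
C_P = 0.6959·C_{A0}·X = 0.6959×3.86×0.459 = 1.23 mol/dm³.

1.23 mol/dm³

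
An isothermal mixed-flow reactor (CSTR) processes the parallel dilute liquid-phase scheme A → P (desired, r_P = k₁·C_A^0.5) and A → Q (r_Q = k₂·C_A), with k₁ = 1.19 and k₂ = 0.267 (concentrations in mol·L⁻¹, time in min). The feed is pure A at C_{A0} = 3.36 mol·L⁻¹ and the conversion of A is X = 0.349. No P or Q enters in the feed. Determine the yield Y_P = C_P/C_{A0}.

0.262

Exit C_A = C_{A0}(1−X) = 3.36×0.651 = 2.187 mol·L⁻¹.
A CSTR operates uniformly at the exit composition, giving r_P = 1.760 and r_Q = 0.5840 (each k·C_A^n at C_A = 2.187).
Fraction of consumed A going to P: r_P/(r_P+r_Q) = 0.7508.
C_P = 0.7508·C_{A0}·X = 0.7508×3.36×0.349 = 0.880 mol·L⁻¹; Y_P = C_P/C_{A0} = 0.262.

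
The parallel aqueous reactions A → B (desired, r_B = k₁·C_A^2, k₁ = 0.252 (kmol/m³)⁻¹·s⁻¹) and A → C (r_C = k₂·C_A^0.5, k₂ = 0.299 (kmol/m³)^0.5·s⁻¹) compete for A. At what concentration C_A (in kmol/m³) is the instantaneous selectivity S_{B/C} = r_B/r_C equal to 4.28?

S_{B/C} = (k₁/k₂)·C_A^1.5 ⇒ C_A = (S·k₂/k₁)^(1/1.5).
= (4.28×0.299/0.252)^(0.6667) = (5.078)^(0.6667) = 2.95 kmol/m³.

2.95 kmol/m³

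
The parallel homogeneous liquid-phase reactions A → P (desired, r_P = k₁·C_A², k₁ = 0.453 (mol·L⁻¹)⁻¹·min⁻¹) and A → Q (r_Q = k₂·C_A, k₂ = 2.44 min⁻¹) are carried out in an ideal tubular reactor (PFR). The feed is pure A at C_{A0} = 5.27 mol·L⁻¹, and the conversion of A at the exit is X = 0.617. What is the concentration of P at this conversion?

1.29 mol·L⁻¹

C_A = C_{A0}(1−X) = 2.018 mol·L⁻¹.
Along a PFR/batch, dC_Q/dC_A = −r_Q/(r_P+r_Q) = −k₂/(k₂+k₁·C_A).
Integrating from C_{A0} to C_A: C_Q = (2.44/0.453)·ln[(2.44+0.453·5.27)/(2.44+0.453·2.02)] = 5.386·ln(4.827/3.354) = 1.961 mol·L⁻¹.
Then C_P = (C_{A0}−C_A) − C_Q = 3.252 − 1.961 = 1.291 mol·L⁻¹.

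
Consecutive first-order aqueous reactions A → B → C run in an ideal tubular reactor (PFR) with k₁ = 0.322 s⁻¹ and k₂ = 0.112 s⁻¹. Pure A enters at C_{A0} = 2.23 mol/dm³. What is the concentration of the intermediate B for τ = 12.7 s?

For first-order series with pure A initially, C_B(τ) = k₁C_{A0}/(k₂−k₁)·(e^(−k₁τ) − e^(−k₂τ)).
e^(−k₁τ) = e^(−0.322×12.7) = e^(−4.089) = 0.01675; e^(−k₂τ) = e^(−1.422) = 0.2411.
C_B = 0.322×2.23/(0.112−0.322) × (0.01675−0.2411) = (-3.419)×(-0.2244) = 0.7672 mol/dm³.

0.767 mol/dm³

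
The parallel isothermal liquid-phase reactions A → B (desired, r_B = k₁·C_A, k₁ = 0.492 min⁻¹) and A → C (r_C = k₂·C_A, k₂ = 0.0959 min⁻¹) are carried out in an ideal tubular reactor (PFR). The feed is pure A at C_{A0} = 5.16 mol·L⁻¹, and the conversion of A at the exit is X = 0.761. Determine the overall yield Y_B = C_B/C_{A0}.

C_A = C_{A0}(1−X) = 1.233 mol·L⁻¹.
Both paths are first order in A, so the instantaneous fraction to B is constant: dC_B/d(−C_A) = k₁/(k₁+k₂) = 0.8369.
C_B = 0.8369·(C_{A0}−C_A) = 0.8369×3.927 = 3.29 mol·L⁻¹.
Y_B = C_B/C_{A0} = 3.286/5.16 = 0.637.

0.637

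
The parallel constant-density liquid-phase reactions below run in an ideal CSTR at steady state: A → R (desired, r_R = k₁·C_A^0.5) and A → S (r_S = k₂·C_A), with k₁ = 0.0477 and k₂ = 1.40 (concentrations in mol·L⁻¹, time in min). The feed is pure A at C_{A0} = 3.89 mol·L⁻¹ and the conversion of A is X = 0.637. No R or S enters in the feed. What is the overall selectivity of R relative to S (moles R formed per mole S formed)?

0.0287

Exit C_A = C_{A0}(1−X) = 3.89×0.363 = 1.412 mol·L⁻¹.
In a CSTR the entire volume is at exit conditions, so r_R = 0.0477×1.412^0.5 = 0.05668 and r_S = 1.40×1.412 = 1.977.
Overall selectivity = C_R/C_S = r_Rτ/(r_Sτ) = r_R/r_S = 0.0287.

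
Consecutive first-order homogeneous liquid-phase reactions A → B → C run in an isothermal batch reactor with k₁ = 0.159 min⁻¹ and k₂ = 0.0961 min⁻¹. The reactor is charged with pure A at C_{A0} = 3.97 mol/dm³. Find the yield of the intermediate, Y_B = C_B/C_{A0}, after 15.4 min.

0.357

Solving the coupled first-order balances gives C_B(t) = [k₁/(k₂−k₁)]·C_{A0}·(e^(−k₁t) − e^(−k₂t)).
e^(−k₁t) = e^(−0.159×15.4) = e^(−2.449) = 0.08641; e^(−k₂t) = e^(−1.480) = 0.2277.
C_B = 0.159×3.97/(0.0961−0.159) × (0.08641−0.2277) = (-10.04)×(-0.1412) = 1.417 mol/dm³.
Y_B = C_B/C_{A0} = 1.417/3.97 = 0.357.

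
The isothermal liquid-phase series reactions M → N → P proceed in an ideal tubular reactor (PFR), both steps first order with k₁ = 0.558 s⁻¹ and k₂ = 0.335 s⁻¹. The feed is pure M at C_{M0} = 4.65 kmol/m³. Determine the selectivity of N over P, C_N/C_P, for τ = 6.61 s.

0.276

Solving the coupled first-order balances gives C_N(τ) = [k₁/(k₂−k₁)]·C_{M0}·(e^(−k₁τ) − e^(−k₂τ)).
e^(−k₁τ) = e^(−0.558×6.61) = e^(−3.688) = 0.02501; e^(−k₂τ) = e^(−2.214) = 0.1092.
C_N = 0.558×4.65/(0.335−0.558) × (0.02501−0.1092) = (-11.64)×(-0.08421) = 0.9798 kmol/m³.
C_M = C_{M0}e^(−k₁τ) = 0.1163 kmol/m³, so C_P = C_{M0}−C_M−C_N = 3.554 kmol/m³; C_N/C_P = 0.276.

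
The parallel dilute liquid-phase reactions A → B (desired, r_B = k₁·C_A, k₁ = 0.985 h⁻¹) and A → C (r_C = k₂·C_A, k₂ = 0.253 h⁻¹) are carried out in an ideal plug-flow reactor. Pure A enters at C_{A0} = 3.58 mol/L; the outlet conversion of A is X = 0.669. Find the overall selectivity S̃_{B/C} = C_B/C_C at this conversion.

C_A = C_{A0}(1−X) = 1.185 mol/L.
Both paths are first order in A, so the instantaneous fraction to B is constant: dC_B/d(−C_A) = k₁/(k₁+k₂) = 0.7956.
C_B = 0.7956·(C_{A0}−C_A) = 0.7956×2.395 = 1.91 mol/L.
C_C = (C_{A0}−C_A)−C_B = 0.4895 mol/L; S̃_{B/C} = 1.906/0.4895 = 3.89.

3.89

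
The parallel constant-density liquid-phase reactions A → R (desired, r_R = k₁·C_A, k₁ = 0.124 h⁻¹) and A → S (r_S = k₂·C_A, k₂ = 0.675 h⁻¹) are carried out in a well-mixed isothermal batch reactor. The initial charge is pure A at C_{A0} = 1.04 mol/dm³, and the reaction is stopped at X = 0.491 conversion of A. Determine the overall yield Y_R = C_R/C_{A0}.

C_A = C_{A0}(1−X) = 0.5294 mol/dm³.
Both paths are first order in A, so the instantaneous fraction to R is constant: dC_R/d(−C_A) = k₁/(k₁+k₂) = 0.1552.
C_R = 0.1552·(C_{A0}−C_A) = 0.1552×0.5106 = 0.0792 mol/dm³.
Y_R = C_R/C_{A0} = 0.07925/1.04 = 0.0762.

0.0762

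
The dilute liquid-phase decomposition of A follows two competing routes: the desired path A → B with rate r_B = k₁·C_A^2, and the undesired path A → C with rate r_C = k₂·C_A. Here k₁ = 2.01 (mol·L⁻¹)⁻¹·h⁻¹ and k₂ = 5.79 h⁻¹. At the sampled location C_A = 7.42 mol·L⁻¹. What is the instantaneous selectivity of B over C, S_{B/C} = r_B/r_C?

2.58

S_{B/C} = r_B/r_C = (k₁·C_A^2)/(k₂·C_A) = (k₁/k₂)·C_A.
= (2.01×7.420^2) / (5.79×7.420) = 110.7/42.96 = 2.58.
Since the desired path is higher order in A, keeping C_A high (PFR or concentrated feed) favours B.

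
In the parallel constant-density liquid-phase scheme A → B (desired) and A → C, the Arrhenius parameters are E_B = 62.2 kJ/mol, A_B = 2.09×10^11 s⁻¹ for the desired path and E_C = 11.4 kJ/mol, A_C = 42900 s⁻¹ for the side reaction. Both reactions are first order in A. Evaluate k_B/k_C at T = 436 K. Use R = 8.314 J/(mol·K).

With equal orders, S_{B/C} = k_B/k_C = (A_B/A_C)·exp[(E_C−E_B)/(RT)].
(E_C−E_B)/(RT) = (11.4−62.2)×10³/(8.314×436) = -50800/3625 = -14.01.
k_B/k_C = (2.09×10^11/42900)·exp(-14.01) = 4.872×10^6 × 8.198×10^-7 = 3.99.

3.99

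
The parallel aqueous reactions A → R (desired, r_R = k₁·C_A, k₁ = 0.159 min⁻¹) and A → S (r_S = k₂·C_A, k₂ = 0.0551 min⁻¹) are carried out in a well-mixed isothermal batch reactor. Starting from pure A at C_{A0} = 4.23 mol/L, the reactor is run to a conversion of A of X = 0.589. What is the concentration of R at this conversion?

C_A = C_{A0}(1−X) = 1.739 mol/L.
Both paths are first order in A, so the instantaneous fraction to R is constant: dC_R/d(−C_A) = k₁/(k₁+k₂) = 0.7426.
C_R = 0.7426·(C_{A0}−C_A) = 0.7426×2.491 = 1.85 mol/L.

1.85 mol/L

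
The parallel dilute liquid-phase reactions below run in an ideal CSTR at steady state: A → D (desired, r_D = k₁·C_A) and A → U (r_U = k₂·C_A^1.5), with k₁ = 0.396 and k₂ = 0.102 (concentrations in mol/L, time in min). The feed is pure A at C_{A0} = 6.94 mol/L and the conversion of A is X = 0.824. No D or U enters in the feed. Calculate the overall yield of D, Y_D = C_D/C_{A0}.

0.641

Exit C_A = C_{A0}(1−X) = 6.94×0.176 = 1.221 mol/L.
In a CSTR the entire volume is at exit conditions, so r_D = 0.396×1.221 = 0.4837 and r_U = 0.102×1.221^1.5 = 0.1377.
Fraction of consumed A going to D: r_D/(r_D+r_U) = 0.7784.
C_D = 0.7784·C_{A0}·X = 0.7784×6.94×0.824 = 4.45 mol/L; Y_D = C_D/C_{A0} = 0.641.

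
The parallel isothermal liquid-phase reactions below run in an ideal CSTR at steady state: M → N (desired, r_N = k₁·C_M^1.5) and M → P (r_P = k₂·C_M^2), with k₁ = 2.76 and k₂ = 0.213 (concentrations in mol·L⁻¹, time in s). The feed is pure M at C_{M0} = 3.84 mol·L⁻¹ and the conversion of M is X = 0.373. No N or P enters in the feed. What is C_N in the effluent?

Exit C_M = C_{M0}(1−X) = 3.84×0.627 = 2.408 mol·L⁻¹.
Rates in a CSTR are evaluated at the outlet concentration: r_N = 2.76×2.408^1.5 = 10.31, r_P = 0.213×2.408^2 = 1.235.
Fraction of consumed M going to N: r_N/(r_N+r_P) = 0.8931.
C_N = 0.8931·C_{M0}·X = 0.8931×3.84×0.373 = 1.28 mol·L⁻¹.

1.28 mol·L⁻¹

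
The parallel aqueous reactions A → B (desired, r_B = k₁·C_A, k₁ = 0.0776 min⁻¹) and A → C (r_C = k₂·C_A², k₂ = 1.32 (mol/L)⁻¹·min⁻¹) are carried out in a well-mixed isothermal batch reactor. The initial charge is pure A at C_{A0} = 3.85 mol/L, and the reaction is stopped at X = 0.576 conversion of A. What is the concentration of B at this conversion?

C_A = C_{A0}(1−X) = 1.632 mol/L.
Along a PFR/batch, dC_B/dC_A = −r_B/(r_B+r_C) = −k₁/(k₁+k₂·C_A).
Integrating from C_{A0} to C_A: C_B = (0.0776/1.32)·ln[(0.0776+1.32·3.85)/(0.0776+1.32·1.63)] = 0.05879·ln(5.160/2.232) = 0.04925 mol/L.

0.0493 mol/L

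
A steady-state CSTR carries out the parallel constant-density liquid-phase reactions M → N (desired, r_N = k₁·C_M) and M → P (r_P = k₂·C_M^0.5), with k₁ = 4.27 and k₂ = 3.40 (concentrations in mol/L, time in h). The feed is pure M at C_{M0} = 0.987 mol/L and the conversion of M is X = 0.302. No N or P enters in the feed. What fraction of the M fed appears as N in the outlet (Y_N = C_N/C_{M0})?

0.154

Exit C_M = C_{M0}(1−X) = 0.987×0.698 = 0.6889 mol/L.
In a CSTR the entire volume is at exit conditions, so r_N = 4.27×0.6889 = 2.942 and r_P = 3.40×0.6889^0.5 = 2.822.
Fraction of consumed M going to N: r_N/(r_N+r_P) = 0.5104.
C_N = 0.5104·C_{M0}·X = 0.5104×0.987×0.302 = 0.152 mol/L; Y_N = C_N/C_{M0} = 0.154.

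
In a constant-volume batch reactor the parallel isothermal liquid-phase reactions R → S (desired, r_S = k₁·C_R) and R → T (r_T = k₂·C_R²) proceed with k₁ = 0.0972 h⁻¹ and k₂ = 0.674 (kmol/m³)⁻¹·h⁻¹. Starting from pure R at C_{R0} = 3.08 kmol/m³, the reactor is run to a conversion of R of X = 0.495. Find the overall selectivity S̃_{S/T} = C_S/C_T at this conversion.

C_R = C_{R0}(1−X) = 1.555 kmol/m³.
Along a PFR/batch, dC_S/dC_R = −r_S/(r_S+r_T) = −k₁/(k₁+k₂·C_R).
Integrating from C_{R0} to C_R: C_S = (0.0972/0.674)·ln[(0.0972+0.674·3.08)/(0.0972+0.674·1.56)] = 0.1442·ln(2.173/1.146) = 0.09234 kmol/m³.
C_T = (C_{R0}−C_R)−C_S = 1.432 kmol/m³; S̃_{S/T} = 0.09234/1.432 = 0.0645.

0.0645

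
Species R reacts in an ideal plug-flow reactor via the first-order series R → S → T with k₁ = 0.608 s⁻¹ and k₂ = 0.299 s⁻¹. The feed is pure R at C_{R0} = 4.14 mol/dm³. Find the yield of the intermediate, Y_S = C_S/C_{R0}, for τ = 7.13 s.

Solving the coupled first-order balances gives C_S(τ) = [k₁/(k₂−k₁)]·C_{R0}·(e^(−k₁τ) − e^(−k₂τ)).
e^(−k₁τ) = e^(−0.608×7.13) = e^(−4.335) = 0.01310; e^(−k₂τ) = e^(−2.132) = 0.1186.
C_S = 0.608×4.14/(0.299−0.608) × (0.01310−0.1186) = (-8.146)×(-0.1055) = 0.8595 mol/dm³.
Y_S = C_S/C_{R0} = 0.8595/4.14 = 0.208.

0.208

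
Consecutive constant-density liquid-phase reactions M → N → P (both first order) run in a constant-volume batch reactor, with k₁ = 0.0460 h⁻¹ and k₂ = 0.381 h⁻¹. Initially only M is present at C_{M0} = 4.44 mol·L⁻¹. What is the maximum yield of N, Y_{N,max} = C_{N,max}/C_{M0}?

0.0903

At the optimum, C_{N,max}/C_{M0} = (k₁/k₂)^[k₂/(k₂−k₁)].
= (0.0460/0.381)^(0.381/(0.381−0.0460)) = (0.1207)^(1.137) = 0.09031.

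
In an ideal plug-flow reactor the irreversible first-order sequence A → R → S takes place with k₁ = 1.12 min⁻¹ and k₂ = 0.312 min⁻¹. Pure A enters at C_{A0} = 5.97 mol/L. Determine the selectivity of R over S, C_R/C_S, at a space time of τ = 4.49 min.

The intermediate concentration in a first-order A→B→C sequence is C_R = k₁C_{A0}(e^(−k₁τ) − e^(−k₂τ))/(k₂−k₁).
e^(−k₁τ) = e^(−1.12×4.49) = e^(−5.029) = 0.006547; e^(−k₂τ) = e^(−1.401) = 0.2464.
C_R = 1.12×5.97/(0.312−1.12) × (0.006547−0.2464) = (-8.275)×(-0.2398) = 1.985 mol/L.
C_A = C_{A0}e^(−k₁τ) = 0.03908 mol/L, so C_S = C_{A0}−C_A−C_R = 3.946 mol/L; C_R/C_S = 0.503.

0.503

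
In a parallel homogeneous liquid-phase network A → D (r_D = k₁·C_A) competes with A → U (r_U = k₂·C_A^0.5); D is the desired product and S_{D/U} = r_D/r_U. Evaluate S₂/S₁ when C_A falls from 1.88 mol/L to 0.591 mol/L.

0.561

S_{D/U} = (k₁/k₂)·C_A^0.5, so S₂/S₁ = (C_{A,2}/C_{A,1})^0.5.
= (0.591/1.88)^0.5 = (0.3144)^0.5 = 0.561.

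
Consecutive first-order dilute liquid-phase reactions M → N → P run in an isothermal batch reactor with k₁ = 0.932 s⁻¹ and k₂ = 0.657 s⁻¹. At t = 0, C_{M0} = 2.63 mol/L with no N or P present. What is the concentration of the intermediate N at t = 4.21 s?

0.385 mol/L

The intermediate concentration in a first-order A→B→C sequence is C_N = k₁C_{M0}(e^(−k₁t) − e^(−k₂t))/(k₂−k₁).
e^(−k₁t) = e^(−0.932×4.21) = e^(−3.924) = 0.01977; e^(−k₂t) = e^(−2.766) = 0.06292.
C_N = 0.932×2.63/(0.657−0.932) × (0.01977−0.06292) = (-8.913)×(-0.04315) = 0.3846 mol/L.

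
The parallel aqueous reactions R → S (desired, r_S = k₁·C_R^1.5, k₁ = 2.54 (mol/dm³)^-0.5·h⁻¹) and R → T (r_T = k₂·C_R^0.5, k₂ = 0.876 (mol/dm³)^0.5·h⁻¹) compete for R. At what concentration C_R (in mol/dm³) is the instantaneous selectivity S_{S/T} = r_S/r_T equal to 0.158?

0.0545 mol/dm³

S_{S/T} = (k₁/k₂)·C_R ⇒ C_R = S·k₂/k₁.
= 0.158×0.876/2.54 = 0.0545 mol/dm³.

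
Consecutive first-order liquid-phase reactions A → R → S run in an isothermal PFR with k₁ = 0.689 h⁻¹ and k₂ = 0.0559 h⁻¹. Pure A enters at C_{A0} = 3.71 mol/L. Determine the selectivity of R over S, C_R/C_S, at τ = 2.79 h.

Solving the coupled first-order balances gives C_R(τ) = [k₁/(k₂−k₁)]·C_{A0}·(e^(−k₁τ) − e^(−k₂τ)).
e^(−k₁τ) = e^(−0.689×2.79) = e^(−1.922) = 0.1463; e^(−k₂τ) = e^(−0.1560) = 0.8556.
C_R = 0.689×3.71/(0.0559−0.689) × (0.1463−0.8556) = (-4.038)×(-0.7093) = 2.864 mol/L.
C_A = C_{A0}e^(−k₁τ) = 0.5427 mol/L, so C_S = C_{A0}−C_A−C_R = 0.3034 mol/L; C_R/C_S = 9.44.

9.44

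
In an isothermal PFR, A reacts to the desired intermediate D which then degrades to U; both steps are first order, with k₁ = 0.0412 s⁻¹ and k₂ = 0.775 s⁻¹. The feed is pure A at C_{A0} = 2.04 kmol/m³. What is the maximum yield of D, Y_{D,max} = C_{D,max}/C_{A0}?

At the optimum, C_{D,max}/C_{A0} = (k₁/k₂)^[k₂/(k₂−k₁)].
= (0.0412/0.775)^(0.775/(0.775−0.0412)) = (0.05316)^(1.056) = 0.04509.

0.0451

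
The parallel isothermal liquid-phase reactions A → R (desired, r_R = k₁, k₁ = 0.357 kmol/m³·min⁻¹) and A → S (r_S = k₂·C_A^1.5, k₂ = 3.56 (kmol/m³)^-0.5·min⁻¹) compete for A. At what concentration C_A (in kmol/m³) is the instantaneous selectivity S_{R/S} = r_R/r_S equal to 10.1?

0.0462 kmol/m³

S_{R/S} = (k₁/k₂)·C_A^-1.5 ⇒ C_A = (S·k₂/k₁)^(1/(-1.5)).
= (10.1×3.56/0.357)^(-0.6667) = (100.7)^(-0.6667) = 0.0462 kmol/m³.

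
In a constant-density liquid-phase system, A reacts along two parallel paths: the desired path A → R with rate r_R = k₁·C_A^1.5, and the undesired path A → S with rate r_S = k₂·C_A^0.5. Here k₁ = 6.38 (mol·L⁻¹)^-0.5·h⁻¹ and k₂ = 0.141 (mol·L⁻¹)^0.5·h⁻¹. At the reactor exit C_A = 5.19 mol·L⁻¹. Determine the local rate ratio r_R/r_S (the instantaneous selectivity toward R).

235

S_{R/S} = r_R/r_S = (k₁·C_A^1.5)/(k₂·C_A^0.5) = (k₁/k₂)·C_A.
= (6.38×5.190^1.5) / (0.141×5.190^0.5) = 75.43/0.3212 = 235.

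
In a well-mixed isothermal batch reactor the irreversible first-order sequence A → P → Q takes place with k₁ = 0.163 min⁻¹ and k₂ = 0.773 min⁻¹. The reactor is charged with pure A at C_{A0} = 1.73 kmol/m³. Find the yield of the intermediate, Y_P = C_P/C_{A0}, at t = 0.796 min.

For first-order series with pure A initially, C_P(t) = k₁C_{A0}/(k₂−k₁)·(e^(−k₁t) − e^(−k₂t)).
e^(−k₁t) = e^(−0.163×0.796) = e^(−0.1297) = 0.8783; e^(−k₂t) = e^(−0.6153) = 0.5405.
C_P = 0.163×1.73/(0.773−0.163) × (0.8783−0.5405) = 0.4623×0.3378 = 0.1562 kmol/m³.
Y_P = C_P/C_{A0} = 0.1562/1.73 = 0.0903.

0.0903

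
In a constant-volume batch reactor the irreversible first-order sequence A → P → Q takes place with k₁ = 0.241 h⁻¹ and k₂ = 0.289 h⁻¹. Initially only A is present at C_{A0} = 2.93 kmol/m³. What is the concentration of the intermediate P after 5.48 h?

0.908 kmol/m³

The intermediate concentration in a first-order A→B→C sequence is C_P = k₁C_{A0}(e^(−k₁t) − e^(−k₂t))/(k₂−k₁).
e^(−k₁t) = e^(−0.241×5.48) = e^(−1.321) = 0.2670; e^(−k₂t) = e^(−1.584) = 0.2052.
C_P = 0.241×2.93/(0.289−0.241) × (0.2670−0.2052) = 14.71×0.06174 = 0.9083 kmol/m³.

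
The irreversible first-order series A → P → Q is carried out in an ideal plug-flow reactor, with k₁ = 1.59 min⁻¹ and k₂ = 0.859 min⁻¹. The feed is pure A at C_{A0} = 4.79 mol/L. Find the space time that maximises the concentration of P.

The intermediate peaks when r₁ = r₂, i.e. k₁e^(−k₁τ) = k₂e^(−k₂τ), giving τ_opt = ln(k₂/k₁)/(k₂−k₁).
= ln(0.859/1.59)/(0.859−1.59) = ln(0.5403)/-0.7310 = -0.6157/-0.7310 = 0.842 min.

0.842 min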